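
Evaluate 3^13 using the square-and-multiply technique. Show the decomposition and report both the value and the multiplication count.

Computing 3^13 by squaring (build up from 3^1; each line after the first costs one multiplication):

3^1 = 3
3^2 = (3^1)^2 = 3^2 = 9
3^3 = 3 * 3^2 = 3 * 9 = 27
3^6 = (3^3)^2 = 27^2 = 729
3^12 = (3^6)^2 = 729^2 = 531441
3^13 = 3 * 3^12 = 3 * 531441 = 1594323

Result: 1594323
Multiplications needed: 5 (5 lines after 3^1)

3^13 = 1594323. Using exponentiation by squaring, this requires 5 multiplications. The key idea: if the exponent is even, square the half-power; if odd, multiply by the base once.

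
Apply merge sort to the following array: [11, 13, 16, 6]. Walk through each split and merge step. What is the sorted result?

Merge sort trace:

Split: [11, 13, 16, 6] -> [11, 13] and [16, 6]
  Split: [11, 13] -> [11] and [13]
  Merge: [11] + [13] -> [11, 13]
  Split: [16, 6] -> [16] and [6]
  Merge: [16] + [6] -> [6, 16]
Merge: [11, 13] + [6, 16] -> [6, 11, 13, 16]

Final sorted array: [6, 11, 13, 16]

The merge sort proceeds by recursively splitting the array and merging sorted halves.
After all merges, the sorted array is [6, 11, 13, 16].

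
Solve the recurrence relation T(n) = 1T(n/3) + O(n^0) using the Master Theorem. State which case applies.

Master Theorem for T(n) = 1T(n/3) + O(n^0):

a = 1, b = 3, c = 0
log_b(a) = log_3(1) = 0.0000

Case 2: c = 0 = log_3(1) = 0.0000
T(n) = O(n^0 log n) = O(log n)

For T(n) = 1T(n/3) + O(n^0): log_3(1) = 0.0000. This is Case 2 of the Master Theorem (c = log_b(a), equal work at all levels), giving O(log n).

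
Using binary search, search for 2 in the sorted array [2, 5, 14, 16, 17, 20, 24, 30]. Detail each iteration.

Binary search for 2 in [2, 5, 14, 16, 17, 20, 24, 30]:

lo=0, hi=7, mid=3, arr[mid]=16 -> 16 > 2, search left half
lo=0, hi=2, mid=1, arr[mid]=5 -> 5 > 2, search left half
lo=0, hi=0, mid=0, arr[mid]=2 -> Found target at index 0!

Binary search finds 2 at index 0 after 3 comparisons. The search repeatedly halves the search space by comparing with the middle element.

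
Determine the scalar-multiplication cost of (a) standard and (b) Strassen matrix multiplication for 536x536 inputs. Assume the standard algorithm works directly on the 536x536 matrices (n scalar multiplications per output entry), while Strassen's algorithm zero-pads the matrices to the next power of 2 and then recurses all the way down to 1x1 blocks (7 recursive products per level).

Matrix multiplication for 536x536 matrices:

Strassen's algorithm requires power-of-2 dimensions. Pad 536x536 to 1024x1024 (next power of 2).

Standard algorithm: 536^3 = 153990656 multiplications
Strassen's algorithm: 7^(log2(1024)) = 7^10 = 282475249 multiplications
Difference: 153990656 - 282475249 = -128484593 (Strassen uses MORE here due to padding overhead — for small or just-over-power-of-2 n, padding can outweigh the per-level savings)

Standard: 153990656 multiplications (536^3). Strassen: 282475249 multiplications (7^10, after padding to 1024x1024). Strassen reduces 8 recursive multiplications to 7 at each level.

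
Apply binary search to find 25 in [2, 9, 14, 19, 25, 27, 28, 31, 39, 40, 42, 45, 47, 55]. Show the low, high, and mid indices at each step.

Binary search for 25 in [2, 9, 14, 19, 25, 27, 28, 31, 39, 40, 42, 45, 47, 55]:

lo=0, hi=13, mid=6, arr[mid]=28 -> 28 > 25, search left half
lo=0, hi=5, mid=2, arr[mid]=14 -> 14 < 25, search right half
lo=3, hi=5, mid=4, arr[mid]=25 -> Found target at index 4!

Binary search finds 25 at index 4 after 3 comparisons. The search repeatedly halves the search space by comparing with the middle element.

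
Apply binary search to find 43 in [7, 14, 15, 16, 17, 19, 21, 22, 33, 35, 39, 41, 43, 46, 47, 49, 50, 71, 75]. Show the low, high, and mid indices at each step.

Binary search for 43 in [7, 14, 15, 16, 17, 19, 21, 22, 33, 35, 39, 41, 43, 46, 47, 49, 50, 71, 75]:

lo=0, hi=18, mid=9, arr[mid]=35 -> 35 < 43, search right half
lo=10, hi=18, mid=14, arr[mid]=47 -> 47 > 43, search left half
lo=10, hi=13, mid=11, arr[mid]=41 -> 41 < 43, search right half
lo=12, hi=13, mid=12, arr[mid]=43 -> Found target at index 12!

Binary search finds 43 at index 12 after 4 comparisons. The search repeatedly halves the search space by comparing with the middle element.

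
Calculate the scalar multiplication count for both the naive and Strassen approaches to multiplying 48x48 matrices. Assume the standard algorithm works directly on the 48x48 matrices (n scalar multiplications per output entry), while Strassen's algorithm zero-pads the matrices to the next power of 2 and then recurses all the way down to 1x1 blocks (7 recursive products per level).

Matrix multiplication for 48x48 matrices:

Strassen's algorithm requires power-of-2 dimensions. Pad 48x48 to 64x64 (next power of 2).

Standard algorithm: 48^3 = 110592 multiplications
Strassen's algorithm: 7^(log2(64)) = 7^6 = 117649 multiplications
Difference: 110592 - 117649 = -7057 (Strassen uses MORE here due to padding overhead — for small or just-over-power-of-2 n, padding can outweigh the per-level savings)

Standard: 110592 multiplications (48^3). Strassen: 117649 multiplications (7^6, after padding to 64x64). Strassen reduces 8 recursive multiplications to 7 at each level.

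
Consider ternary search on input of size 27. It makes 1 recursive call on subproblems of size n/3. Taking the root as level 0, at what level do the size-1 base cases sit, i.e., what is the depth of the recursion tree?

For divide and conquer with division factor 3:

Problem sizes at each level:
Level 0: 27
Level 1: 9
Level 2: 3
Level 3: 1

The root is level 0 and the size-1 base case is level 3 (the tree spans levels 0 through 3, i.e. 4 levels counting the root), so the depth is the number of divisions: log_3(27) = 3

The recursion tree depth is log_3(27) = 3. At each level, the problem size is divided by 3, so it takes 3 divisions to reduce to a base case of size 1. The algorithm makes 1 recursive call at each level.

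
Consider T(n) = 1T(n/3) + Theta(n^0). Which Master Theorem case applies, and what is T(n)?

Master Theorem for T(n) = 1T(n/3) + O(n^0):

a = 1, b = 3, c = 0
log_b(a) = log_3(1) = 0.0000

Case 2: c = 0 = log_3(1) = 0.0000
T(n) = O(n^0 log n) = O(log n)

For T(n) = 1T(n/3) + O(n^0): log_3(1) = 0.0000. This is Case 2 of the Master Theorem (c = log_b(a), equal work at all levels), giving O(log n).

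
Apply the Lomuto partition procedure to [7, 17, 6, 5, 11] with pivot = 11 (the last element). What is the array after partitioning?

Lomuto partition with pivot = 11:

Initial array: [7, 17, 6, 5, 11]

arr[0]=7 <= 11: swap with position 0, array becomes [7, 17, 6, 5, 11]
arr[1]=17 > 11: no swap
arr[2]=6 <= 11: swap with position 1, array becomes [7, 6, 17, 5, 11]
arr[3]=5 <= 11: swap with position 2, array becomes [7, 6, 5, 17, 11]

Place pivot at position 3: [7, 6, 5, 11, 17]
Pivot position: 3

After partitioning with pivot 11, the array becomes [7, 6, 5, 11, 17]. The pivot is placed at index 3. All elements to the left of the pivot are <= 11, and all elements to the right are > 11.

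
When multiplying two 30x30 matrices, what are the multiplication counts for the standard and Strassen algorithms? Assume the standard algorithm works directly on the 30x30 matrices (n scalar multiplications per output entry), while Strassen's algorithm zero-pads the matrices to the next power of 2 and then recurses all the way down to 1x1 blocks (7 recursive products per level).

Matrix multiplication for 30x30 matrices:

Strassen's algorithm requires power-of-2 dimensions. Pad 30x30 to 32x32 (next power of 2).

Standard algorithm: 30^3 = 27000 multiplications
Strassen's algorithm: 7^(log2(32)) = 7^5 = 16807 multiplications
Savings: 27000 - 16807 = 10193 multiplications

Standard: 27000 multiplications (30^3). Strassen: 16807 multiplications (7^5, after padding to 32x32). Strassen reduces 8 recursive multiplications to 7 at each level.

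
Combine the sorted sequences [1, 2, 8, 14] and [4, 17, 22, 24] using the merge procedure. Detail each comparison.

Merging process:

Compare 1 vs 4: take 1 from left. Merged: [1]
Compare 2 vs 4: take 2 from left. Merged: [1, 2]
Compare 8 vs 4: take 4 from right. Merged: [1, 2, 4]
Compare 8 vs 17: take 8 from left. Merged: [1, 2, 4, 8]
Compare 14 vs 17: take 14 from left. Merged: [1, 2, 4, 8, 14]
Append remaining from right: [17, 22, 24]. Merged: [1, 2, 4, 8, 14, 17, 22, 24]

Final merged array: [1, 2, 4, 8, 14, 17, 22, 24]
Total comparisons: 5

The merged array is [1, 2, 4, 8, 14, 17, 22, 24], requiring 5 comparisons. The merge step runs in O(n) time where n is the total number of elements.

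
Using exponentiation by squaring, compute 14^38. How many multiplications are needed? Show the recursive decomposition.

Computing 14^38 by squaring (build up from 14^1; each line after the first costs one multiplication):

14^1 = 14
14^2 = (14^1)^2 = 14^2 = 196
14^4 = (14^2)^2 = 196^2 = 38416
14^8 = (14^4)^2 = 38416^2 = 1475789056
14^9 = 14 * 14^8 = 14 * 1475789056 = 20661046784
14^18 = (14^9)^2 = 20661046784^2 = 426878854210636742656
14^19 = 14 * 14^18 = 14 * 426878854210636742656 = 5976303958948914397184
14^38 = (14^19)^2 = 5976303958948914397184^2 = 35716209009748467500288285041727074107129856

Result: 35716209009748467500288285041727074107129856
Multiplications needed: 7 (7 lines after 14^1)

14^38 = 35716209009748467500288285041727074107129856. Using exponentiation by squaring, this requires 7 multiplications. The key idea: if the exponent is even, square the half-power; if odd, multiply by the base once.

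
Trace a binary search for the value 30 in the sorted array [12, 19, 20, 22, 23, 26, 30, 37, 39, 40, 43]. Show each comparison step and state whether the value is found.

Binary search for 30 in [12, 19, 20, 22, 23, 26, 30, 37, 39, 40, 43]:

lo=0, hi=10, mid=5, arr[mid]=26 -> 26 < 30, search right half
lo=6, hi=10, mid=8, arr[mid]=39 -> 39 > 30, search left half
lo=6, hi=7, mid=6, arr[mid]=30 -> Found target at index 6!

Binary search finds 30 at index 6 after 3 comparisons. The search repeatedly halves the search space by comparing with the middle element.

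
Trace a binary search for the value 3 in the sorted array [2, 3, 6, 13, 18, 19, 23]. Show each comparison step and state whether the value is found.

Binary search for 3 in [2, 3, 6, 13, 18, 19, 23]:

lo=0, hi=6, mid=3, arr[mid]=13 -> 13 > 3, search left half
lo=0, hi=2, mid=1, arr[mid]=3 -> Found target at index 1!

Binary search finds 3 at index 1 after 2 comparisons. The search repeatedly halves the search space by comparing with the middle element.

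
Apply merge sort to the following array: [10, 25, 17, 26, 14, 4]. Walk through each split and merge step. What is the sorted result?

Merge sort trace:

Split: [10, 25, 17, 26, 14, 4] -> [10, 25, 17] and [26, 14, 4]
  Split: [10, 25, 17] -> [10] and [25, 17]
    Split: [25, 17] -> [25] and [17]
    Merge: [25] + [17] -> [17, 25]
  Merge: [10] + [17, 25] -> [10, 17, 25]
  Split: [26, 14, 4] -> [26] and [14, 4]
    Split: [14, 4] -> [14] and [4]
    Merge: [14] + [4] -> [4, 14]
  Merge: [26] + [4, 14] -> [4, 14, 26]
Merge: [10, 17, 25] + [4, 14, 26] -> [4, 10, 14, 17, 25, 26]

Final sorted array: [4, 10, 14, 17, 25, 26]

The merge sort proceeds by recursively splitting the array and merging sorted halves.
After all merges, the sorted array is [4, 10, 14, 17, 25, 26].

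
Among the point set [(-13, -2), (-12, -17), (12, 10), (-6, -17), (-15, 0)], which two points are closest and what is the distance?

Computing all pairwise distances among 5 points:

d((-13, -2), (-12, -17)) = 15.0333
d((-13, -2), (12, 10)) = 27.7308
d((-13, -2), (-6, -17)) = 16.5529
d((-13, -2), (-15, 0)) = 2.8284 <-- minimum
d((-12, -17), (12, 10)) = 36.1248
d((-12, -17), (-6, -17)) = 6.0
d((-12, -17), (-15, 0)) = 17.2627
d((12, 10), (-6, -17)) = 32.45
d((12, 10), (-15, 0)) = 28.7924
d((-6, -17), (-15, 0)) = 19.2354

Closest pair: (-13, -2) and (-15, 0) with distance 2.8284

The closest pair is (-13, -2) and (-15, 0) with Euclidean distance 2.8284. For 5 points, brute-force pairwise comparison is shown above. For large n, the divide-and-conquer algorithm (sort by x, recurse on halves, check the dividing strip) achieves O(n log n).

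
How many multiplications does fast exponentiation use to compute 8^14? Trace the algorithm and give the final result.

Computing 8^14 by squaring (build up from 8^1; each line after the first costs one multiplication):

8^1 = 8
8^2 = (8^1)^2 = 8^2 = 64
8^3 = 8 * 8^2 = 8 * 64 = 512
8^6 = (8^3)^2 = 512^2 = 262144
8^7 = 8 * 8^6 = 8 * 262144 = 2097152
8^14 = (8^7)^2 = 2097152^2 = 4398046511104

Result: 4398046511104
Multiplications needed: 5 (5 lines after 8^1)

8^14 = 4398046511104. Using exponentiation by squaring, this requires 5 multiplications. The key idea: if the exponent is even, square the half-power; if odd, multiply by the base once.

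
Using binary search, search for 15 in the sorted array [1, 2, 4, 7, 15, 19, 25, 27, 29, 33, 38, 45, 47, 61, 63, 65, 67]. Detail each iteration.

Binary search for 15 in [1, 2, 4, 7, 15, 19, 25, 27, 29, 33, 38, 45, 47, 61, 63, 65, 67]:

lo=0, hi=16, mid=8, arr[mid]=29 -> 29 > 15, search left half
lo=0, hi=7, mid=3, arr[mid]=7 -> 7 < 15, search right half
lo=4, hi=7, mid=5, arr[mid]=19 -> 19 > 15, search left half
lo=4, hi=4, mid=4, arr[mid]=15 -> Found target at index 4!

Binary search finds 15 at index 4 after 4 comparisons. The search repeatedly halves the search space by comparing with the middle element.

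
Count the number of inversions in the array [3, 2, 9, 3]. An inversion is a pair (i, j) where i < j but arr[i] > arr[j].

Finding inversions in [3, 2, 9, 3]:

(0, 1): arr[0]=3 > arr[1]=2
(2, 3): arr[2]=9 > arr[3]=3

Total inversions: 2

The array has 2 inversion(s): (0,1), (2,3). Each pair (i,j) satisfies i < j and arr[i] > arr[j].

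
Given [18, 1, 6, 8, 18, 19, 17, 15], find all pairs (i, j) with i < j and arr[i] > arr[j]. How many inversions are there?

Finding inversions in [18, 1, 6, 8, 18, 19, 17, 15]:

(0, 1): arr[0]=18 > arr[1]=1
(0, 2): arr[0]=18 > arr[2]=6
(0, 3): arr[0]=18 > arr[3]=8
(0, 6): arr[0]=18 > arr[6]=17
(0, 7): arr[0]=18 > arr[7]=15
(4, 6): arr[4]=18 > arr[6]=17
(4, 7): arr[4]=18 > arr[7]=15
(5, 6): arr[5]=19 > arr[6]=17
(5, 7): arr[5]=19 > arr[7]=15
(6, 7): arr[6]=17 > arr[7]=15

Total inversions: 10

The array has 10 inversion(s): (0,1), (0,2), (0,3), (0,6), (0,7), (4,6), (4,7), (5,6), (5,7), (6,7). Each pair (i,j) satisfies i < j and arr[i] > arr[j].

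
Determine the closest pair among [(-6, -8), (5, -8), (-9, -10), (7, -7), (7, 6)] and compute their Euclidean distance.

Computing all pairwise distances among 5 points:

d((-6, -8), (5, -8)) = 11.0
d((-6, -8), (-9, -10)) = 3.6056
d((-6, -8), (7, -7)) = 13.0384
d((-6, -8), (7, 6)) = 19.105
d((5, -8), (-9, -10)) = 14.1421
d((5, -8), (7, -7)) = 2.2361 <-- minimum
d((5, -8), (7, 6)) = 14.1421
d((-9, -10), (7, -7)) = 16.2788
d((-9, -10), (7, 6)) = 22.6274
d((7, -7), (7, 6)) = 13.0

Closest pair: (5, -8) and (7, -7) with distance 2.2361

The closest pair is (5, -8) and (7, -7) with Euclidean distance 2.2361. For 5 points, brute-force pairwise comparison is shown above. For large n, the divide-and-conquer algorithm (sort by x, recurse on halves, check the dividing strip) achieves O(n log n).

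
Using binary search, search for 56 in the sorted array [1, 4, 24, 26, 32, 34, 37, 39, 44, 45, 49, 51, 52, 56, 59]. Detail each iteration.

Binary search for 56 in [1, 4, 24, 26, 32, 34, 37, 39, 44, 45, 49, 51, 52, 56, 59]:

lo=0, hi=14, mid=7, arr[mid]=39 -> 39 < 56, search right half
lo=8, hi=14, mid=11, arr[mid]=51 -> 51 < 56, search right half
lo=12, hi=14, mid=13, arr[mid]=56 -> Found target at index 13!

Binary search finds 56 at index 13 after 3 comparisons. The search repeatedly halves the search space by comparing with the middle element.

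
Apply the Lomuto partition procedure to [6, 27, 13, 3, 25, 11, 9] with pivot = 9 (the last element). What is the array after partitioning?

Lomuto partition with pivot = 9:

Initial array: [6, 27, 13, 3, 25, 11, 9]

arr[0]=6 <= 9: swap with position 0, array becomes [6, 27, 13, 3, 25, 11, 9]
arr[1]=27 > 9: no swap
arr[2]=13 > 9: no swap
arr[3]=3 <= 9: swap with position 1, array becomes [6, 3, 13, 27, 25, 11, 9]
arr[4]=25 > 9: no swap
arr[5]=11 > 9: no swap

Place pivot at position 2: [6, 3, 9, 27, 25, 11, 13]
Pivot position: 2

After partitioning with pivot 9, the array becomes [6, 3, 9, 27, 25, 11, 13]. The pivot is placed at index 2. All elements to the left of the pivot are <= 9, and all elements to the right are > 9.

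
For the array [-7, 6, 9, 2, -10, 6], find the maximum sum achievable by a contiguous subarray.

Using Kadane's algorithm on [-7, 6, 9, 2, -10, 6]:

Scanning through the array:
Position 1 (value 6): max_ending_here = 6, max_so_far = 6
Position 2 (value 9): max_ending_here = 15, max_so_far = 15
Position 3 (value 2): max_ending_here = 17, max_so_far = 17
Position 4 (value -10): max_ending_here = 7, max_so_far = 17
Position 5 (value 6): max_ending_here = 13, max_so_far = 17

Maximum subarray: [6, 9, 2]
Maximum sum: 17

The maximum subarray is [6, 9, 2] with sum 17. This subarray runs from index 1 to index 3.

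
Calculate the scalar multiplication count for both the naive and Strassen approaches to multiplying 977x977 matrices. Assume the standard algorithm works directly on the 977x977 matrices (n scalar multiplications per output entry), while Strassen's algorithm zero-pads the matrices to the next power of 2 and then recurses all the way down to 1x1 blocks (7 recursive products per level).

Matrix multiplication for 977x977 matrices:

Strassen's algorithm requires power-of-2 dimensions. Pad 977x977 to 1024x1024 (next power of 2).

Standard algorithm: 977^3 = 932574833 multiplications
Strassen's algorithm: 7^(log2(1024)) = 7^10 = 282475249 multiplications
Savings: 932574833 - 282475249 = 650099584 multiplications

Standard: 932574833 multiplications (977^3). Strassen: 282475249 multiplications (7^10, after padding to 1024x1024). Strassen reduces 8 recursive multiplications to 7 at each level.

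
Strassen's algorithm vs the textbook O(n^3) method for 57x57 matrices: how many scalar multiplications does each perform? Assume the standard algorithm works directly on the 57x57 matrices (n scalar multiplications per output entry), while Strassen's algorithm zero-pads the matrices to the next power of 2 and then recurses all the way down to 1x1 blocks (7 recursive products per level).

Matrix multiplication for 57x57 matrices:

Strassen's algorithm requires power-of-2 dimensions. Pad 57x57 to 64x64 (next power of 2).

Standard algorithm: 57^3 = 185193 multiplications
Strassen's algorithm: 7^(log2(64)) = 7^6 = 117649 multiplications
Savings: 185193 - 117649 = 67544 multiplications

Standard: 185193 multiplications (57^3). Strassen: 117649 multiplications (7^6, after padding to 64x64). Strassen reduces 8 recursive multiplications to 7 at each level.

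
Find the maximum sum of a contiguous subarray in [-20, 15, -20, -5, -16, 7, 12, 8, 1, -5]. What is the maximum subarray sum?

Using Kadane's algorithm on [-20, 15, -20, -5, -16, 7, 12, 8, 1, -5]:

Scanning through the array:
Position 1 (value 15): max_ending_here = 15, max_so_far = 15
Position 2 (value -20): max_ending_here = -5, max_so_far = 15
Position 3 (value -5): max_ending_here = -5, max_so_far = 15
Position 4 (value -16): max_ending_here = -16, max_so_far = 15
Position 5 (value 7): max_ending_here = 7, max_so_far = 15
Position 6 (value 12): max_ending_here = 19, max_so_far = 19
Position 7 (value 8): max_ending_here = 27, max_so_far = 27
Position 8 (value 1): max_ending_here = 28, max_so_far = 28
Position 9 (value -5): max_ending_here = 23, max_so_far = 28

Maximum subarray: [7, 12, 8, 1]
Maximum sum: 28

The maximum subarray is [7, 12, 8, 1] with sum 28. This subarray runs from index 5 to index 8.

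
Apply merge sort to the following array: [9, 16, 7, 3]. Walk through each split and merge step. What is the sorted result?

Merge sort trace:

Split: [9, 16, 7, 3] -> [9, 16] and [7, 3]
  Split: [9, 16] -> [9] and [16]
  Merge: [9] + [16] -> [9, 16]
  Split: [7, 3] -> [7] and [3]
  Merge: [7] + [3] -> [3, 7]
Merge: [9, 16] + [3, 7] -> [3, 7, 9, 16]

Final sorted array: [3, 7, 9, 16]

The merge sort proceeds by recursively splitting the array and merging sorted halves.
After all merges, the sorted array is [3, 7, 9, 16].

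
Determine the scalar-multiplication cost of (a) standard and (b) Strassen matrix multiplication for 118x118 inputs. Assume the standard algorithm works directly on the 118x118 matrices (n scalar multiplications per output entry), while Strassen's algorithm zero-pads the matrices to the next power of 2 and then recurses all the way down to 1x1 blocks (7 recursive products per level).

Matrix multiplication for 118x118 matrices:

Strassen's algorithm requires power-of-2 dimensions. Pad 118x118 to 128x128 (next power of 2).

Standard algorithm: 118^3 = 1643032 multiplications
Strassen's algorithm: 7^(log2(128)) = 7^7 = 823543 multiplications
Savings: 1643032 - 823543 = 819489 multiplications

Standard: 1643032 multiplications (118^3). Strassen: 823543 multiplications (7^7, after padding to 128x128). Strassen reduces 8 recursive multiplications to 7 at each level.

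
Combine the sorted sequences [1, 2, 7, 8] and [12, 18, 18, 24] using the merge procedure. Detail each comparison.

Merging process:

Compare 1 vs 12: take 1 from left. Merged: [1]
Compare 2 vs 12: take 2 from left. Merged: [1, 2]
Compare 7 vs 12: take 7 from left. Merged: [1, 2, 7]
Compare 8 vs 12: take 8 from left. Merged: [1, 2, 7, 8]
Append remaining from right: [12, 18, 18, 24]. Merged: [1, 2, 7, 8, 12, 18, 18, 24]

Final merged array: [1, 2, 7, 8, 12, 18, 18, 24]
Total comparisons: 4

The merged array is [1, 2, 7, 8, 12, 18, 18, 24], requiring 4 comparisons. The merge step runs in O(n) time where n is the total number of elements.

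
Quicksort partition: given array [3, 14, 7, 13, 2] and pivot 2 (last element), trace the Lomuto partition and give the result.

Lomuto partition with pivot = 2:

Initial array: [3, 14, 7, 13, 2]

arr[0]=3 > 2: no swap
arr[1]=14 > 2: no swap
arr[2]=7 > 2: no swap
arr[3]=13 > 2: no swap

Place pivot at position 0: [2, 14, 7, 13, 3]
Pivot position: 0

After partitioning with pivot 2, the array becomes [2, 14, 7, 13, 3]. The pivot is placed at index 0. All elements to the left of the pivot are <= 2, and all elements to the right are > 2.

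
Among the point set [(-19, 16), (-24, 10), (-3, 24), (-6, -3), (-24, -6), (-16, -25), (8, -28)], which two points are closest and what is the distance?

Computing all pairwise distances among 7 points:

d((-19, 16), (-24, 10)) = 7.8102 <-- minimum
d((-19, 16), (-3, 24)) = 17.8885
d((-19, 16), (-6, -3)) = 23.0217
d((-19, 16), (-24, -6)) = 22.561
d((-19, 16), (-16, -25)) = 41.1096
d((-19, 16), (8, -28)) = 51.6236
d((-24, 10), (-3, 24)) = 25.2389
d((-24, 10), (-6, -3)) = 22.2036
d((-24, 10), (-24, -6)) = 16.0
d((-24, 10), (-16, -25)) = 35.9026
d((-24, 10), (8, -28)) = 49.679
d((-3, 24), (-6, -3)) = 27.1662
d((-3, 24), (-24, -6)) = 36.6197
d((-3, 24), (-16, -25)) = 50.6952
d((-3, 24), (8, -28)) = 53.1507
d((-6, -3), (-24, -6)) = 18.2483
d((-6, -3), (-16, -25)) = 24.1661
d((-6, -3), (8, -28)) = 28.6531
d((-24, -6), (-16, -25)) = 20.6155
d((-24, -6), (8, -28)) = 38.833
d((-16, -25), (8, -28)) = 24.1868

Closest pair: (-19, 16) and (-24, 10) with distance 7.8102

The closest pair is (-19, 16) and (-24, 10) with Euclidean distance 7.8102. For 7 points, brute-force pairwise comparison is shown above. For large n, the divide-and-conquer algorithm (sort by x, recurse on halves, check the dividing strip) achieves O(n log n).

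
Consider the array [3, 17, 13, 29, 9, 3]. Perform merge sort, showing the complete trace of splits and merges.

Merge sort trace:

Split: [3, 17, 13, 29, 9, 3] -> [3, 17, 13] and [29, 9, 3]
  Split: [3, 17, 13] -> [3] and [17, 13]
    Split: [17, 13] -> [17] and [13]
    Merge: [17] + [13] -> [13, 17]
  Merge: [3] + [13, 17] -> [3, 13, 17]
  Split: [29, 9, 3] -> [29] and [9, 3]
    Split: [9, 3] -> [9] and [3]
    Merge: [9] + [3] -> [3, 9]
  Merge: [29] + [3, 9] -> [3, 9, 29]
Merge: [3, 13, 17] + [3, 9, 29] -> [3, 3, 9, 13, 17, 29]

Final sorted array: [3, 3, 9, 13, 17, 29]

The merge sort proceeds by recursively splitting the array and merging sorted halves.
After all merges, the sorted array is [3, 3, 9, 13, 17, 29].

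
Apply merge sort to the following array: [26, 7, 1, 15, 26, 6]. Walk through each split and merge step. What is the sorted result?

Merge sort trace:

Split: [26, 7, 1, 15, 26, 6] -> [26, 7, 1] and [15, 26, 6]
  Split: [26, 7, 1] -> [26] and [7, 1]
    Split: [7, 1] -> [7] and [1]
    Merge: [7] + [1] -> [1, 7]
  Merge: [26] + [1, 7] -> [1, 7, 26]
  Split: [15, 26, 6] -> [15] and [26, 6]
    Split: [26, 6] -> [26] and [6]
    Merge: [26] + [6] -> [6, 26]
  Merge: [15] + [6, 26] -> [6, 15, 26]
Merge: [1, 7, 26] + [6, 15, 26] -> [1, 6, 7, 15, 26, 26]

Final sorted array: [1, 6, 7, 15, 26, 26]

The merge sort proceeds by recursively splitting the array and merging sorted halves.
After all merges, the sorted array is [1, 6, 7, 15, 26, 26].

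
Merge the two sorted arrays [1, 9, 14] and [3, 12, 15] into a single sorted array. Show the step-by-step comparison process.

Merging process:

Compare 1 vs 3: take 1 from left. Merged: [1]
Compare 9 vs 3: take 3 from right. Merged: [1, 3]
Compare 9 vs 12: take 9 from left. Merged: [1, 3, 9]
Compare 14 vs 12: take 12 from right. Merged: [1, 3, 9, 12]
Compare 14 vs 15: take 14 from left. Merged: [1, 3, 9, 12, 14]
Append remaining from right: [15]. Merged: [1, 3, 9, 12, 14, 15]

Final merged array: [1, 3, 9, 12, 14, 15]
Total comparisons: 5

The merged array is [1, 3, 9, 12, 14, 15], requiring 5 comparisons. The merge step runs in O(n) time where n is the total number of elements.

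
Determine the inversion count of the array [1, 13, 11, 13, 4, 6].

Finding inversions in [1, 13, 11, 13, 4, 6]:

(1, 2): arr[1]=13 > arr[2]=11
(1, 4): arr[1]=13 > arr[4]=4
(1, 5): arr[1]=13 > arr[5]=6
(2, 4): arr[2]=11 > arr[4]=4
(2, 5): arr[2]=11 > arr[5]=6
(3, 4): arr[3]=13 > arr[4]=4
(3, 5): arr[3]=13 > arr[5]=6

Total inversions: 7

The array has 7 inversion(s): (1,2), (1,4), (1,5), (2,4), (2,5), (3,4), (3,5). Each pair (i,j) satisfies i < j and arr[i] > arr[j].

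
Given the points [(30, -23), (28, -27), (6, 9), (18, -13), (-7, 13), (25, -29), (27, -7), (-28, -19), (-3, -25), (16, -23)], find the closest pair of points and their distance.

Computing all pairwise distances among 10 points:

d((30, -23), (28, -27)) = 4.4721
d((30, -23), (6, 9)) = 40.0
d((30, -23), (18, -13)) = 15.6205
d((30, -23), (-7, 13)) = 51.6236
d((30, -23), (25, -29)) = 7.8102
d((30, -23), (27, -7)) = 16.2788
d((30, -23), (-28, -19)) = 58.1378
d((30, -23), (-3, -25)) = 33.0606
d((30, -23), (16, -23)) = 14.0
d((28, -27), (6, 9)) = 42.19
d((28, -27), (18, -13)) = 17.2047
d((28, -27), (-7, 13)) = 53.1507
d((28, -27), (25, -29)) = 3.6056 <-- minimum
d((28, -27), (27, -7)) = 20.025
d((28, -27), (-28, -19)) = 56.5685
d((28, -27), (-3, -25)) = 31.0644
d((28, -27), (16, -23)) = 12.6491
d((6, 9), (18, -13)) = 25.0599
d((6, 9), (-7, 13)) = 13.6015
d((6, 9), (25, -29)) = 42.4853
d((6, 9), (27, -7)) = 26.4008
d((6, 9), (-28, -19)) = 44.0454
d((6, 9), (-3, -25)) = 35.171
d((6, 9), (16, -23)) = 33.5261
d((18, -13), (-7, 13)) = 36.0694
d((18, -13), (25, -29)) = 17.4642
d((18, -13), (27, -7)) = 10.8167
d((18, -13), (-28, -19)) = 46.3897
d((18, -13), (-3, -25)) = 24.1868
d((18, -13), (16, -23)) = 10.198
d((-7, 13), (25, -29)) = 52.8015
d((-7, 13), (27, -7)) = 39.4462
d((-7, 13), (-28, -19)) = 38.2753
d((-7, 13), (-3, -25)) = 38.2099
d((-7, 13), (16, -23)) = 42.72
d((25, -29), (27, -7)) = 22.0907
d((25, -29), (-28, -19)) = 53.9351
d((25, -29), (-3, -25)) = 28.2843
d((25, -29), (16, -23)) = 10.8167
d((27, -7), (-28, -19)) = 56.2939
d((27, -7), (-3, -25)) = 34.9857
d((27, -7), (16, -23)) = 19.4165
d((-28, -19), (-3, -25)) = 25.7099
d((-28, -19), (16, -23)) = 44.1814
d((-3, -25), (16, -23)) = 19.105

Closest pair: (28, -27) and (25, -29) with distance 3.6056

The closest pair is (28, -27) and (25, -29) with Euclidean distance 3.6056. For 10 points, brute-force pairwise comparison is shown above. For large n, the divide-and-conquer algorithm (sort by x, recurse on halves, check the dividing strip) achieves O(n log n).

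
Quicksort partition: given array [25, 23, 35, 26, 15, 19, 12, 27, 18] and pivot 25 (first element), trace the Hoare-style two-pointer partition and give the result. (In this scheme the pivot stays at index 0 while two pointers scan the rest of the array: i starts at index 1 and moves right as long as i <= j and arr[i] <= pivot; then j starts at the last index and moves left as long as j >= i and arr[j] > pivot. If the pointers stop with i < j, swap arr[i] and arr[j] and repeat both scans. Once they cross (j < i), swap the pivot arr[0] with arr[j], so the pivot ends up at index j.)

Hoare-style two-pointer partition with pivot = 25:

Initial array: [25, 23, 35, 26, 15, 19, 12, 27, 18]

Pointers start at i = 1, j = 8.
i stops at index 2 (arr[2]=35 > 25), j stops at index 8 (arr[8]=18 <= 25): swap arr[2] and arr[8], array becomes [25, 23, 18, 26, 15, 19, 12, 27, 35]
i stops at index 3 (arr[3]=26 > 25), j stops at index 6 (arr[6]=12 <= 25): swap arr[3] and arr[6], array becomes [25, 23, 18, 12, 15, 19, 26, 27, 35]
i ends at 6, j ends at 5: the pointers have crossed (j < i), so scanning stops.

Swap pivot arr[0] with arr[5] to place pivot at position 5: [19, 23, 18, 12, 15, 25, 26, 27, 35]
Pivot position: 5

After partitioning with pivot 25, the array becomes [19, 23, 18, 12, 15, 25, 26, 27, 35]. The pivot is placed at index 5. All elements to the left of the pivot are <= 25, and all elements to the right are > 25.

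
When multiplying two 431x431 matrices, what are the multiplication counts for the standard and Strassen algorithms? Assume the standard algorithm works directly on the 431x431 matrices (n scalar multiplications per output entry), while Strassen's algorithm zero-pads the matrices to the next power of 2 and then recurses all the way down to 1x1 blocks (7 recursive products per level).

Matrix multiplication for 431x431 matrices:

Strassen's algorithm requires power-of-2 dimensions. Pad 431x431 to 512x512 (next power of 2).

Standard algorithm: 431^3 = 80062991 multiplications
Strassen's algorithm: 7^(log2(512)) = 7^9 = 40353607 multiplications
Savings: 80062991 - 40353607 = 39709384 multiplications

Standard: 80062991 multiplications (431^3). Strassen: 40353607 multiplications (7^9, after padding to 512x512). Strassen reduces 8 recursive multiplications to 7 at each level.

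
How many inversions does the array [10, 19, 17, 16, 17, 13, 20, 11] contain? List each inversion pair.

Finding inversions in [10, 19, 17, 16, 17, 13, 20, 11]:

(1, 2): arr[1]=19 > arr[2]=17
(1, 3): arr[1]=19 > arr[3]=16
(1, 4): arr[1]=19 > arr[4]=17
(1, 5): arr[1]=19 > arr[5]=13
(1, 7): arr[1]=19 > arr[7]=11
(2, 3): arr[2]=17 > arr[3]=16
(2, 5): arr[2]=17 > arr[5]=13
(2, 7): arr[2]=17 > arr[7]=11
(3, 5): arr[3]=16 > arr[5]=13
(3, 7): arr[3]=16 > arr[7]=11
(4, 5): arr[4]=17 > arr[5]=13
(4, 7): arr[4]=17 > arr[7]=11
(5, 7): arr[5]=13 > arr[7]=11
(6, 7): arr[6]=20 > arr[7]=11

Total inversions: 14

The array has 14 inversion(s): (1,2), (1,3), (1,4), (1,5), (1,7), (2,3), (2,5), (2,7), (3,5), (3,7), (4,5), (4,7), (5,7), (6,7). Each pair (i,j) satisfies i < j and arr[i] > arr[j].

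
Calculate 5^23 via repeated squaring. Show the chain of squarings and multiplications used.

Computing 5^23 by squaring (build up from 5^1; each line after the first costs one multiplication):

5^1 = 5
5^2 = (5^1)^2 = 5^2 = 25
5^4 = (5^2)^2 = 25^2 = 625
5^5 = 5 * 5^4 = 5 * 625 = 3125
5^10 = (5^5)^2 = 3125^2 = 9765625
5^11 = 5 * 5^10 = 5 * 9765625 = 48828125
5^22 = (5^11)^2 = 48828125^2 = 2384185791015625
5^23 = 5 * 5^22 = 5 * 2384185791015625 = 11920928955078125

Result: 11920928955078125
Multiplications needed: 7 (7 lines after 5^1)

5^23 = 11920928955078125. Using exponentiation by squaring, this requires 7 multiplications. The key idea: if the exponent is even, square the half-power; if odd, multiply by the base once.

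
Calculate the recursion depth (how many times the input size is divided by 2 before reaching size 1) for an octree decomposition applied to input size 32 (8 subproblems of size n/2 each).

For divide and conquer with division factor 2:

Problem sizes at each level:
Level 0: 32
Level 1: 16
Level 2: 8
Level 3: 4
Level 4: 2
Level 5: 1

The root is level 0 and the size-1 base case is level 5 (the tree spans levels 0 through 5, i.e. 6 levels counting the root), so the depth is the number of divisions: log_2(32) = 5

The recursion tree depth is log_2(32) = 5. At each level, the problem size is divided by 2, so it takes 5 divisions to reduce to a base case of size 1. The algorithm makes 8 recursive calls at each level.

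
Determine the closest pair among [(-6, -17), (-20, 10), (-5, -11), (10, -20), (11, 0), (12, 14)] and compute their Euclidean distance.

Computing all pairwise distances among 6 points:

d((-6, -17), (-20, 10)) = 30.4138
d((-6, -17), (-5, -11)) = 6.0828 <-- minimum
d((-6, -17), (10, -20)) = 16.2788
d((-6, -17), (11, 0)) = 24.0416
d((-6, -17), (12, 14)) = 35.8469
d((-20, 10), (-5, -11)) = 25.807
d((-20, 10), (10, -20)) = 42.4264
d((-20, 10), (11, 0)) = 32.573
d((-20, 10), (12, 14)) = 32.249
d((-5, -11), (10, -20)) = 17.4929
d((-5, -11), (11, 0)) = 19.4165
d((-5, -11), (12, 14)) = 30.2324
d((10, -20), (11, 0)) = 20.025
d((10, -20), (12, 14)) = 34.0588
d((11, 0), (12, 14)) = 14.0357

Closest pair: (-6, -17) and (-5, -11) with distance 6.0828

The closest pair is (-6, -17) and (-5, -11) with Euclidean distance 6.0828. For 6 points, brute-force pairwise comparison is shown above. For large n, the divide-and-conquer algorithm (sort by x, recurse on halves, check the dividing strip) achieves O(n log n).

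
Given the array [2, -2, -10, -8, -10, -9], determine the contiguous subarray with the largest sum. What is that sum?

Using Kadane's algorithm on [2, -2, -10, -8, -10, -9]:

Scanning through the array:
Position 1 (value -2): max_ending_here = 0, max_so_far = 2
Position 2 (value -10): max_ending_here = -10, max_so_far = 2
Position 3 (value -8): max_ending_here = -8, max_so_far = 2
Position 4 (value -10): max_ending_here = -10, max_so_far = 2
Position 5 (value -9): max_ending_here = -9, max_so_far = 2

Maximum subarray: [2]
Maximum sum: 2

The maximum subarray is [2] with sum 2. This subarray runs from index 0 to index 0.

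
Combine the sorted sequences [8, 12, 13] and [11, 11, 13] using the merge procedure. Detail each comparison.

Merging process:

Compare 8 vs 11: take 8 from left. Merged: [8]
Compare 12 vs 11: take 11 from right. Merged: [8, 11]
Compare 12 vs 11: take 11 from right. Merged: [8, 11, 11]
Compare 12 vs 13: take 12 from left. Merged: [8, 11, 11, 12]
Compare 13 vs 13: take 13 from left. Merged: [8, 11, 11, 12, 13]
Append remaining from right: [13]. Merged: [8, 11, 11, 12, 13, 13]

Final merged array: [8, 11, 11, 12, 13, 13]
Total comparisons: 5

The merged array is [8, 11, 11, 12, 13, 13], requiring 5 comparisons. The merge step runs in O(n) time where n is the total number of elements.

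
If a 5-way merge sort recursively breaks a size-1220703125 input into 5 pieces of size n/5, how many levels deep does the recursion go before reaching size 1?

For divide and conquer with division factor 5:

Problem sizes at each level:
Level 0: 1220703125
Level 1: 244140625
Level 2: 48828125
Level 3: 9765625
Level 4: 1953125
Level 5: 390625
Level 6: 78125
Level 7: 15625
Level 8: 3125
Level 9: 625
Level 10: 125
Level 11: 25
Level 12: 5
Level 13: 1

The root is level 0 and the size-1 base case is level 13 (the tree spans levels 0 through 13, i.e. 14 levels counting the root), so the depth is the number of divisions: log_5(1220703125) = 13

The recursion tree depth is log_5(1220703125) = 13. At each level, the problem size is divided by 5, so it takes 13 divisions to reduce to a base case of size 1. The algorithm makes 5 recursive calls at each level.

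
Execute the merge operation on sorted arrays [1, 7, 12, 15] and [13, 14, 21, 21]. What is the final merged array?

Merging process:

Compare 1 vs 13: take 1 from left. Merged: [1]
Compare 7 vs 13: take 7 from left. Merged: [1, 7]
Compare 12 vs 13: take 12 from left. Merged: [1, 7, 12]
Compare 15 vs 13: take 13 from right. Merged: [1, 7, 12, 13]
Compare 15 vs 14: take 14 from right. Merged: [1, 7, 12, 13, 14]
Compare 15 vs 21: take 15 from left. Merged: [1, 7, 12, 13, 14, 15]
Append remaining from right: [21, 21]. Merged: [1, 7, 12, 13, 14, 15, 21, 21]

Final merged array: [1, 7, 12, 13, 14, 15, 21, 21]
Total comparisons: 6

The merged array is [1, 7, 12, 13, 14, 15, 21, 21], requiring 6 comparisons. The merge step runs in O(n) time where n is the total number of elements.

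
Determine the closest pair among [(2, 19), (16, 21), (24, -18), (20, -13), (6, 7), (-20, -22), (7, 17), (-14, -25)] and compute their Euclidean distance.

Computing all pairwise distances among 8 points:

d((2, 19), (16, 21)) = 14.1421
d((2, 19), (24, -18)) = 43.0465
d((2, 19), (20, -13)) = 36.7151
d((2, 19), (6, 7)) = 12.6491
d((2, 19), (-20, -22)) = 46.5296
d((2, 19), (7, 17)) = 5.3852 <-- minimum
d((2, 19), (-14, -25)) = 46.8188
d((16, 21), (24, -18)) = 39.8121
d((16, 21), (20, -13)) = 34.2345
d((16, 21), (6, 7)) = 17.2047
d((16, 21), (-20, -22)) = 56.0803
d((16, 21), (7, 17)) = 9.8489
d((16, 21), (-14, -25)) = 54.9181
d((24, -18), (20, -13)) = 6.4031
d((24, -18), (6, 7)) = 30.8058
d((24, -18), (-20, -22)) = 44.1814
d((24, -18), (7, 17)) = 38.9102
d((24, -18), (-14, -25)) = 38.6394
d((20, -13), (6, 7)) = 24.4131
d((20, -13), (-20, -22)) = 41.0
d((20, -13), (7, 17)) = 32.6956
d((20, -13), (-14, -25)) = 36.0555
d((6, 7), (-20, -22)) = 38.9487
d((6, 7), (7, 17)) = 10.0499
d((6, 7), (-14, -25)) = 37.7359
d((-20, -22), (7, 17)) = 47.4342
d((-20, -22), (-14, -25)) = 6.7082
d((7, 17), (-14, -25)) = 46.9574

Closest pair: (2, 19) and (7, 17) with distance 5.3852

The closest pair is (2, 19) and (7, 17) with Euclidean distance 5.3852. For 8 points, brute-force pairwise comparison is shown above. For large n, the divide-and-conquer algorithm (sort by x, recurse on halves, check the dividing strip) achieves O(n log n).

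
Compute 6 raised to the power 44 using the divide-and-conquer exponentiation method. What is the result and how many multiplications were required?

Computing 6^44 by squaring (build up from 6^1; each line after the first costs one multiplication):

6^1 = 6
6^2 = (6^1)^2 = 6^2 = 36
6^4 = (6^2)^2 = 36^2 = 1296
6^5 = 6 * 6^4 = 6 * 1296 = 7776
6^10 = (6^5)^2 = 7776^2 = 60466176
6^11 = 6 * 6^10 = 6 * 60466176 = 362797056
6^22 = (6^11)^2 = 362797056^2 = 131621703842267136
6^44 = (6^22)^2 = 131621703842267136^2 = 17324272922341479351919144385642496

Result: 17324272922341479351919144385642496
Multiplications needed: 7 (7 lines after 6^1)

6^44 = 17324272922341479351919144385642496. Using exponentiation by squaring, this requires 7 multiplications. The key idea: if the exponent is even, square the half-power; if odd, multiply by the base once.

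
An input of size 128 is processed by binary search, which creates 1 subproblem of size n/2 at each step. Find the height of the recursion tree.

For divide and conquer with division factor 2:

Problem sizes at each level:
Level 0: 128
Level 1: 64
Level 2: 32
Level 3: 16
Level 4: 8
Level 5: 4
Level 6: 2
Level 7: 1

The root is level 0 and the size-1 base case is level 7 (the tree spans levels 0 through 7, i.e. 8 levels counting the root), so the depth is the number of divisions: log_2(128) = 7

The recursion tree depth is log_2(128) = 7. At each level, the problem size is divided by 2, so it takes 7 divisions to reduce to a base case of size 1. The algorithm makes 1 recursive call at each level.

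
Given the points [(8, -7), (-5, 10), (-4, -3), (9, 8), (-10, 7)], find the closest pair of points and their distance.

Computing all pairwise distances among 5 points:

d((8, -7), (-5, 10)) = 21.4009
d((8, -7), (-4, -3)) = 12.6491
d((8, -7), (9, 8)) = 15.0333
d((8, -7), (-10, 7)) = 22.8035
d((-5, 10), (-4, -3)) = 13.0384
d((-5, 10), (9, 8)) = 14.1421
d((-5, 10), (-10, 7)) = 5.831 <-- minimum
d((-4, -3), (9, 8)) = 17.0294
d((-4, -3), (-10, 7)) = 11.6619
d((9, 8), (-10, 7)) = 19.0263

Closest pair: (-5, 10) and (-10, 7) with distance 5.831

The closest pair is (-5, 10) and (-10, 7) with Euclidean distance 5.831. For 5 points, brute-force pairwise comparison is shown above. For large n, the divide-and-conquer algorithm (sort by x, recurse on halves, check the dividing strip) achieves O(n log n).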